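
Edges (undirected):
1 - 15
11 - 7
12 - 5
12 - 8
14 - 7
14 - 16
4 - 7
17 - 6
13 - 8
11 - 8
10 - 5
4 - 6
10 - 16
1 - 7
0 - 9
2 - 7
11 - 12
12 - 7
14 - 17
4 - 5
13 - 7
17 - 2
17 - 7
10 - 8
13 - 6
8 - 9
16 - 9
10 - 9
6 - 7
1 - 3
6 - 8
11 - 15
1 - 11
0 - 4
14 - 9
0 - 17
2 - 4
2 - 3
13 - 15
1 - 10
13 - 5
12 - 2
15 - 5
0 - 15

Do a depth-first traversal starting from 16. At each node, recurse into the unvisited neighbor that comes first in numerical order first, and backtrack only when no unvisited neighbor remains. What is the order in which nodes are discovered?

Visit 16
16 → 9
9 → 0
0 → 4
4 → 2
2 → 3
3 → 1
1 → 7
7 → 6
6 → 8
8 → 10
10 → 5
5 → 12
12 → 11
11 → 15
15 → 13
6 → 17
17 → 14

16 -> 9 -> 0 -> 4 -> 2 -> 3 -> 1 -> 7 -> 6 -> 8 -> 10 -> 5 -> 12 -> 11 -> 15 -> 13 -> 17 -> 14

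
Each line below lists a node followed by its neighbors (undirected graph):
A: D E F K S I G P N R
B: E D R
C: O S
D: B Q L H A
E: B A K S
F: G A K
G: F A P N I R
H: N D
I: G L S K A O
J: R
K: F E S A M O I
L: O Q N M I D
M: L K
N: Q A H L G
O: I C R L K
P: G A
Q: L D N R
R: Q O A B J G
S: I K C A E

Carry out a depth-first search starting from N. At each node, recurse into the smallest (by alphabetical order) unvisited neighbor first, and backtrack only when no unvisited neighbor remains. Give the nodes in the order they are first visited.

Visit N
N → A
A → D
D → B
B → E
E → K
K → F
F → G
G → I
I → L
L → M
L → O
O → C
C → S
O → R
R → J
R → Q
G → P
D → H

N, A, D, B, E, K, F, G, I, L, M, O, C, S, R, J, Q, P, H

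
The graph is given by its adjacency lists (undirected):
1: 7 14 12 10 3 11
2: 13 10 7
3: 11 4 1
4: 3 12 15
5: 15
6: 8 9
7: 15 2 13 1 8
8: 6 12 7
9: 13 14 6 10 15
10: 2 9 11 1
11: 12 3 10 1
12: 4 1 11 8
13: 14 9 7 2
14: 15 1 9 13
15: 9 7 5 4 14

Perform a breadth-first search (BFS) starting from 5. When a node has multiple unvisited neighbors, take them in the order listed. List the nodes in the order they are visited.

5 -> 15 -> 9 -> 7 -> 4 -> 14 -> 13 -> 6 -> 10 -> 2 -> 1 -> 8 -> 3 -> 12 -> 11

Visit 5; enqueue 15 → queue [15]
Visit 15; enqueue 9, 7, 4, 14 → queue [9, 7, 4, 14]
Visit 9; enqueue 13, 6, 10 → queue [7, 4, 14, 13, 6, 10]
Visit 7; enqueue 2, 1, 8 → queue [4, 14, 13, 6, 10, 2, 1, 8]
Visit 4; enqueue 3, 12 → queue [14, 13, 6, 10, 2, 1, 8, 3, 12]
Visit 14 → queue [13, 6, 10, 2, 1, 8, 3, 12]
Visit 13 → queue [6, 10, 2, 1, 8, 3, 12]
Visit 6 → queue [10, 2, 1, 8, 3, 12]
Visit 10; enqueue 11 → queue [2, 1, 8, 3, 12, 11]
Visit 2 → queue [1, 8, 3, 12, 11]
Visit 1 → queue [8, 3, 12, 11]
Visit 8 → queue [3, 12, 11]
Visit 3 → queue [12, 11]
Visit 12 → queue [11]
Visit 11 → queue []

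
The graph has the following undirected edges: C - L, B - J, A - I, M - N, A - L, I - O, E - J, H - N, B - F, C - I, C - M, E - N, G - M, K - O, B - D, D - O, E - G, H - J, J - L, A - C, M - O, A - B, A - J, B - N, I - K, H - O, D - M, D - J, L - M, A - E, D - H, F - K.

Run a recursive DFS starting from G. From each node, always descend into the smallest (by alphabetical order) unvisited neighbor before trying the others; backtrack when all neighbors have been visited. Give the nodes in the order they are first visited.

Visit G
G → E
E → A
A → B
B → D
D → H
H → J
J → L
L → C
C → I
I → K
K → F
K → O
O → M
M → N

G -> E -> A -> B -> D -> H -> J -> L -> C -> I -> K -> F -> O -> M -> N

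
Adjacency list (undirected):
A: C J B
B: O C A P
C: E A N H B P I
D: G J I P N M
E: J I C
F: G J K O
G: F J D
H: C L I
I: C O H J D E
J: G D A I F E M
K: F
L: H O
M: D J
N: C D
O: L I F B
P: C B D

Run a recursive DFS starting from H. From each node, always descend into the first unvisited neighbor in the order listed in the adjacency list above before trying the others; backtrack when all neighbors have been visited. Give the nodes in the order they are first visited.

H → C → E → J → G → F → K → O → L → I → D → P → B → A → N → M

Visit H
H → C
C → E
E → J
J → G
G → F
F → K
F → O
O → L
O → I
I → D
D → P
P → B
B → A
D → N
D → M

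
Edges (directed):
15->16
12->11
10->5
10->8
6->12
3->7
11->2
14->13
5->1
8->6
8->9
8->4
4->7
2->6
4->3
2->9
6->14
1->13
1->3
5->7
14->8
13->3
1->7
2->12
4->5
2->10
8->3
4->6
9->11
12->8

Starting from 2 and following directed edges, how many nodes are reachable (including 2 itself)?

14

BFS from 2 visits: 2, 6, 9, 10, 12, 14, 11, 5, 8, 13, 1, 7, 3, 4
Reachable nodes: 14 of 16 total.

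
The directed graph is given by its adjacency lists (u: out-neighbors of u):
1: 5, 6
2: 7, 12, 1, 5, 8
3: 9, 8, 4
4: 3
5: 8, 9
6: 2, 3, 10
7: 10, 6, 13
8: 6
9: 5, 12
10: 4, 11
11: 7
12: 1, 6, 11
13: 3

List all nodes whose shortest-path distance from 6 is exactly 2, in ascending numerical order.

Level 0: 6
Level 1: 2, 3, 10
Level 2: 1, 4, 5, 7, 8, 9, 11, 12
Level 3: 13

1, 4, 5, 7, 8, 9, 11, 12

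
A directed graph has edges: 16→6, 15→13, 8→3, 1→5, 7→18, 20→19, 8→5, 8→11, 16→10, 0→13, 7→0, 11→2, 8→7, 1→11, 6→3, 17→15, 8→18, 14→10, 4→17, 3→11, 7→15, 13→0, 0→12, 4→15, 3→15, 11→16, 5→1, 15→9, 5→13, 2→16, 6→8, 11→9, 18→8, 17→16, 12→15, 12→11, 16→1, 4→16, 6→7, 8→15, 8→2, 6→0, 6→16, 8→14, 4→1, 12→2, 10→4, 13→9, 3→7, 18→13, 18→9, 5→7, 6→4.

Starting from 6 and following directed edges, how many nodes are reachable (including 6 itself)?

BFS from 6 visits: 6, 0, 3, 4, 7, 8, 16, 12, 13, 11, 15, 1, 17, 18, 2, 5, 14, 10, 9
Reachable nodes: 19 of 21 total.

19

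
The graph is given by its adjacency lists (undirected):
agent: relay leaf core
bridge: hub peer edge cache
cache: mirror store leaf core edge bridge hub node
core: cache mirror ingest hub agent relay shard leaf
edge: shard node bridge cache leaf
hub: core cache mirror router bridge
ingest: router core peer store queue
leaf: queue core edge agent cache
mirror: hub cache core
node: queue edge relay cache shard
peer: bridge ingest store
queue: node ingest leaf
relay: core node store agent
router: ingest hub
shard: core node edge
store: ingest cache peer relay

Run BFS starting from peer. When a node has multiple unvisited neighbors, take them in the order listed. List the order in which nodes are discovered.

Visit peer; enqueue bridge, ingest, store → queue [bridge, ingest, store]
Visit bridge; enqueue hub, edge, cache → queue [ingest, store, hub, edge, cache]
Visit ingest; enqueue router, core, queue → queue [store, hub, edge, cache, router, core, queue]
Visit store; enqueue relay → queue [hub, edge, cache, router, core, queue, relay]
Visit hub; enqueue mirror → queue [edge, cache, router, core, queue, relay, mirror]
Visit edge; enqueue shard, node, leaf → queue [cache, router, core, queue, relay, mirror, shard, node, leaf]
Visit cache → queue [router, core, queue, relay, mirror, shard, node, leaf]
Visit router → queue [core, queue, relay, mirror, shard, node, leaf]
Visit core; enqueue agent → queue [queue, relay, mirror, shard, node, leaf, agent]
Visit queue → queue [relay, mirror, shard, node, leaf, agent]
Visit relay → queue [mirror, shard, node, leaf, agent]
Visit mirror → queue [shard, node, leaf, agent]
Visit shard → queue [node, leaf, agent]
Visit node → queue [leaf, agent]
Visit leaf → queue [agent]
Visit agent → queue []

peer bridge ingest store hub edge cache router core queue relay mirror shard node leaf agent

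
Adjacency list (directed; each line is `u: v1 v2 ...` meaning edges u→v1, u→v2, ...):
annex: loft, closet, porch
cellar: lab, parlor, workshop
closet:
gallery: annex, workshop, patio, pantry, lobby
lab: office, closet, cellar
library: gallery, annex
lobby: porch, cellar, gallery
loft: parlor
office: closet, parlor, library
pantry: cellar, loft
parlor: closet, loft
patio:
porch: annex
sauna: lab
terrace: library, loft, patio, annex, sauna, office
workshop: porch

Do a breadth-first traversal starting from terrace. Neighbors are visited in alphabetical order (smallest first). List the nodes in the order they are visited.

Visit terrace; enqueue annex, library, loft, office, patio, sauna → queue [annex, library, loft, office, patio, sauna]
Visit annex; enqueue closet, porch → queue [library, loft, office, patio, sauna, closet, porch]
Visit library; enqueue gallery → queue [loft, office, patio, sauna, closet, porch, gallery]
Visit loft; enqueue parlor → queue [office, patio, sauna, closet, porch, gallery, parlor]
Visit office → queue [patio, sauna, closet, porch, gallery, parlor]
Visit patio → queue [sauna, closet, porch, gallery, parlor]
Visit sauna; enqueue lab → queue [closet, porch, gallery, parlor, lab]
Visit closet → queue [porch, gallery, parlor, lab]
Visit porch → queue [gallery, parlor, lab]
Visit gallery; enqueue lobby, pantry, workshop → queue [parlor, lab, lobby, pantry, workshop]
Visit parlor → queue [lab, lobby, pantry, workshop]
Visit lab; enqueue cellar → queue [lobby, pantry, workshop, cellar]
Visit lobby → queue [pantry, workshop, cellar]
Visit pantry → queue [workshop, cellar]
Visit workshop → queue [cellar]
Visit cellar → queue []

terrace annex library loft office patio sauna closet porch gallery parlor lab lobby pantry workshop cellar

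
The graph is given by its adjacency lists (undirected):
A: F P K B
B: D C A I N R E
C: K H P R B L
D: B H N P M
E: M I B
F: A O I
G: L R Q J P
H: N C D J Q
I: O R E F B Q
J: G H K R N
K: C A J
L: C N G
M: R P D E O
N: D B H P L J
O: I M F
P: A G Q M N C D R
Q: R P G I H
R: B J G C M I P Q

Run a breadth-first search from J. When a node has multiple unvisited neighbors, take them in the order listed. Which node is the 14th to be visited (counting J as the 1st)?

M

Visit J; enqueue G, H, K, R, N → queue [G, H, K, R, N]
Visit G; enqueue L, Q, P → queue [H, K, R, N, L, Q, P]
Visit H; enqueue C, D → queue [K, R, N, L, Q, P, C, D]
Visit K; enqueue A → queue [R, N, L, Q, P, C, D, A]
Visit R; enqueue B, M, I → queue [N, L, Q, P, C, D, A, B, M, I]
Visit N → queue [L, Q, P, C, D, A, B, M, I]
Visit L → queue [Q, P, C, D, A, B, M, I]
Visit Q → queue [P, C, D, A, B, M, I]
Visit P → queue [C, D, A, B, M, I]
Visit C → queue [D, A, B, M, I]
Visit D → queue [A, B, M, I]
Visit A; enqueue F → queue [B, M, I, F]
Visit B; enqueue E → queue [M, I, F, E]
Visit M; enqueue O → queue [I, F, E, O]
Visit I → queue [F, E, O]
Visit F → queue [E, O]
Visit E → queue [O]
Visit O → queue []

Visit order: J, G, H, K, R, N, L, Q, P, C, D, A, B, M, I, F, E, O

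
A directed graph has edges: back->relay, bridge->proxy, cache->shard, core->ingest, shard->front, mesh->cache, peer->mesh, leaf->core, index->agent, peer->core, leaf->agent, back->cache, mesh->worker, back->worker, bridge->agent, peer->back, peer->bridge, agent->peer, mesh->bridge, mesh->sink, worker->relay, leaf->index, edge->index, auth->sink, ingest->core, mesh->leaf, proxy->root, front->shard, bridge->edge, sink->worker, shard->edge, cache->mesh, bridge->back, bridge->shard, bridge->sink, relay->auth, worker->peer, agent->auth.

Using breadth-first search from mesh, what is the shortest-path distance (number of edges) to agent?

2

Level 0: mesh
Level 1: bridge, cache, leaf, sink, worker
Level 2: agent, back, core, edge, index, peer, proxy, relay, shard
Level 3: auth, front, ingest, root
agent first appears at level 2.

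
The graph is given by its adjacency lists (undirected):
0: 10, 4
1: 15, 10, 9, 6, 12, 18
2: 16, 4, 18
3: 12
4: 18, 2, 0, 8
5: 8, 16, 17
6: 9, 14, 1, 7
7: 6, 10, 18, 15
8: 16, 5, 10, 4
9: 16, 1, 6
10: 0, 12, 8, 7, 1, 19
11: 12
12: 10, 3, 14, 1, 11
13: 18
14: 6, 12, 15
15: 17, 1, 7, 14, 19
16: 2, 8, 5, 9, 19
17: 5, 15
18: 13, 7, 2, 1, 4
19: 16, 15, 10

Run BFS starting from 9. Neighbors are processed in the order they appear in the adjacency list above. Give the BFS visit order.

Visit 9; enqueue 16, 1, 6 → queue [16, 1, 6]
Visit 16; enqueue 2, 8, 5, 19 → queue [1, 6, 2, 8, 5, 19]
Visit 1; enqueue 15, 10, 12, 18 → queue [6, 2, 8, 5, 19, 15, 10, 12, 18]
Visit 6; enqueue 14, 7 → queue [2, 8, 5, 19, 15, 10, 12, 18, 14, 7]
Visit 2; enqueue 4 → queue [8, 5, 19, 15, 10, 12, 18, 14, 7, 4]
Visit 8 → queue [5, 19, 15, 10, 12, 18, 14, 7, 4]
Visit 5; enqueue 17 → queue [19, 15, 10, 12, 18, 14, 7, 4, 17]
Visit 19 → queue [15, 10, 12, 18, 14, 7, 4, 17]
Visit 15 → queue [10, 12, 18, 14, 7, 4, 17]
Visit 10; enqueue 0 → queue [12, 18, 14, 7, 4, 17, 0]
Visit 12; enqueue 3, 11 → queue [18, 14, 7, 4, 17, 0, 3, 11]
Visit 18; enqueue 13 → queue [14, 7, 4, 17, 0, 3, 11, 13]
Visit 14 → queue [7, 4, 17, 0, 3, 11, 13]
Visit 7 → queue [4, 17, 0, 3, 11, 13]
Visit 4 → queue [17, 0, 3, 11, 13]
Visit 17 → queue [0, 3, 11, 13]
Visit 0 → queue [3, 11, 13]
Visit 3 → queue [11, 13]
Visit 11 → queue [13]
Visit 13 → queue []

9 -> 16 -> 1 -> 6 -> 2 -> 8 -> 5 -> 19 -> 15 -> 10 -> 12 -> 18 -> 14 -> 7 -> 4 -> 17 -> 0 -> 3 -> 11 -> 13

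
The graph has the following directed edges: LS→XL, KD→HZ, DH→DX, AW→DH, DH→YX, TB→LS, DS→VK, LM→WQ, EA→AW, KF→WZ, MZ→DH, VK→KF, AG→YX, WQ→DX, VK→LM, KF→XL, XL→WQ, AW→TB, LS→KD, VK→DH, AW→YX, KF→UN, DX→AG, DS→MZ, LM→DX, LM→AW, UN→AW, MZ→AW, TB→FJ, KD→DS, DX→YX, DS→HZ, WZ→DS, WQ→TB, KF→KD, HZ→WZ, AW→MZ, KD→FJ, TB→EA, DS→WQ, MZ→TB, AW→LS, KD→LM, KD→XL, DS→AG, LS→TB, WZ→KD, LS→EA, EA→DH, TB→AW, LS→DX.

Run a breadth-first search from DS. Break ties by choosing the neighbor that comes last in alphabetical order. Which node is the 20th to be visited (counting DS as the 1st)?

KD

Visit DS; enqueue WQ, VK, MZ, HZ, AG → queue [WQ, VK, MZ, HZ, AG]
Visit WQ; enqueue TB, DX → queue [VK, MZ, HZ, AG, TB, DX]
Visit VK; enqueue LM, KF, DH → queue [MZ, HZ, AG, TB, DX, LM, KF, DH]
Visit MZ; enqueue AW → queue [HZ, AG, TB, DX, LM, KF, DH, AW]
Visit HZ; enqueue WZ → queue [AG, TB, DX, LM, KF, DH, AW, WZ]
Visit AG; enqueue YX → queue [TB, DX, LM, KF, DH, AW, WZ, YX]
Visit TB; enqueue LS, FJ, EA → queue [DX, LM, KF, DH, AW, WZ, YX, LS, FJ, EA]
Visit DX → queue [LM, KF, DH, AW, WZ, YX, LS, FJ, EA]
Visit LM → queue [KF, DH, AW, WZ, YX, LS, FJ, EA]
Visit KF; enqueue XL, UN, KD → queue [DH, AW, WZ, YX, LS, FJ, EA, XL, UN, KD]
Visit DH → queue [AW, WZ, YX, LS, FJ, EA, XL, UN, KD]
Visit AW → queue [WZ, YX, LS, FJ, EA, XL, UN, KD]
Visit WZ → queue [YX, LS, FJ, EA, XL, UN, KD]
Visit YX → queue [LS, FJ, EA, XL, UN, KD]
Visit LS → queue [FJ, EA, XL, UN, KD]
Visit FJ → queue [EA, XL, UN, KD]
Visit EA → queue [XL, UN, KD]
Visit XL → queue [UN, KD]
Visit UN → queue [KD]
Visit KD → queue []

Visit order: DS, WQ, VK, MZ, HZ, AG, TB, DX, LM, KF, DH, AW, WZ, YX, LS, FJ, EA, XL, UN, KD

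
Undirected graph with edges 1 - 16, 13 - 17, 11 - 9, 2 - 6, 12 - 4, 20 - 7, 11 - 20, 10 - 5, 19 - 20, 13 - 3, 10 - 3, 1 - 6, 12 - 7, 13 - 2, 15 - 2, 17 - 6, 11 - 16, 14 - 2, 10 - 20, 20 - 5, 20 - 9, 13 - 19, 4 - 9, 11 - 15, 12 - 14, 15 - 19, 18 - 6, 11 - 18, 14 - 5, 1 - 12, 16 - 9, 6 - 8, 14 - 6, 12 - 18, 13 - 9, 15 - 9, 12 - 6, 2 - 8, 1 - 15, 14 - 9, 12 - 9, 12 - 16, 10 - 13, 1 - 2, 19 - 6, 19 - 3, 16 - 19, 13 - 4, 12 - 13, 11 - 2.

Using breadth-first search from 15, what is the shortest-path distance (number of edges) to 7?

3

Level 0: 15
Level 1: 1, 2, 9, 11, 19
Level 2: 3, 4, 6, 8, 12, 13, 14, 16, 18, 20
Level 3: 5, 7, 10, 17
7 first appears at level 3.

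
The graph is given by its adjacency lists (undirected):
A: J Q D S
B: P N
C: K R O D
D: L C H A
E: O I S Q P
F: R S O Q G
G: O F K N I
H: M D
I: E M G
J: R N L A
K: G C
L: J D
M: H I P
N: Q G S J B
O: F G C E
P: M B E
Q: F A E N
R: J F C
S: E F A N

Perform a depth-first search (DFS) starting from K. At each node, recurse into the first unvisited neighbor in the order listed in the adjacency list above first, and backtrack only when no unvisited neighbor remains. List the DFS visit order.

K, G, O, F, R, J, N, Q, A, D, L, C, H, M, I, E, S, P, B

Visit K
K → G
G → O
O → F
F → R
R → J
J → N
N → Q
Q → A
A → D
D → L
D → C
D → H
H → M
M → I
I → E
E → S
E → P
P → B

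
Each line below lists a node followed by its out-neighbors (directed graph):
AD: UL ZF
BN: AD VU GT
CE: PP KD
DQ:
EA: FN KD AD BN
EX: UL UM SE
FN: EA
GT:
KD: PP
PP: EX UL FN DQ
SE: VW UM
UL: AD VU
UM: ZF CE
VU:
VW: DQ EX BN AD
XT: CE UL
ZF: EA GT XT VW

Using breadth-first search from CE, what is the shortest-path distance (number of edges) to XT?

Level 0: CE
Level 1: KD, PP
Level 2: DQ, EX, FN, UL
Level 3: AD, EA, SE, UM, VU
Level 4: BN, VW, ZF
Level 5: GT, XT
XT first appears at level 5.

5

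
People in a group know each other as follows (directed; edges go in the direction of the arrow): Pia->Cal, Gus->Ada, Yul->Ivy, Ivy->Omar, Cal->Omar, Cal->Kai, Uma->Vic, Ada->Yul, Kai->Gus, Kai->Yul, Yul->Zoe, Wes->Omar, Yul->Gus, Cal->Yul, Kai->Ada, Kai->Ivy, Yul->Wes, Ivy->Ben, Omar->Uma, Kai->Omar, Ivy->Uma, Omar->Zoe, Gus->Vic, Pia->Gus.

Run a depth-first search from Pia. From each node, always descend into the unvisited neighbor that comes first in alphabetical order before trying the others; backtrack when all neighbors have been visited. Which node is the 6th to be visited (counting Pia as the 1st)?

Visit Pia
Pia → Cal
Cal → Kai
Kai → Ada
Ada → Yul
Yul → Gus
Gus → Vic
Yul → Ivy
Ivy → Ben
Ivy → Omar
Omar → Uma
Omar → Zoe
Yul → Wes

Visit order: Pia, Cal, Kai, Ada, Yul, Gus, Vic, Ivy, Ben, Omar, Uma, Zoe, Wes

Gus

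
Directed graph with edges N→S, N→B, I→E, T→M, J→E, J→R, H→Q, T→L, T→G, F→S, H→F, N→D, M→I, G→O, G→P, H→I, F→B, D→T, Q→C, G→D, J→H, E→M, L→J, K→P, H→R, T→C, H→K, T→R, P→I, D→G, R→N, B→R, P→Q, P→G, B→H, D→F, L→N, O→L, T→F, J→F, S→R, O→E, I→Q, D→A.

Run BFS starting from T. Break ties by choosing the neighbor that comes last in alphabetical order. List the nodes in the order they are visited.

Visit T; enqueue R, M, L, G, F, C → queue [R, M, L, G, F, C]
Visit R; enqueue N → queue [M, L, G, F, C, N]
Visit M; enqueue I → queue [L, G, F, C, N, I]
Visit L; enqueue J → queue [G, F, C, N, I, J]
Visit G; enqueue P, O, D → queue [F, C, N, I, J, P, O, D]
Visit F; enqueue S, B → queue [C, N, I, J, P, O, D, S, B]
Visit C → queue [N, I, J, P, O, D, S, B]
Visit N → queue [I, J, P, O, D, S, B]
Visit I; enqueue Q, E → queue [J, P, O, D, S, B, Q, E]
Visit J; enqueue H → queue [P, O, D, S, B, Q, E, H]
Visit P → queue [O, D, S, B, Q, E, H]
Visit O → queue [D, S, B, Q, E, H]
Visit D; enqueue A → queue [S, B, Q, E, H, A]
Visit S → queue [B, Q, E, H, A]
Visit B → queue [Q, E, H, A]
Visit Q → queue [E, H, A]
Visit E → queue [H, A]
Visit H; enqueue K → queue [A, K]
Visit A → queue [K]
Visit K → queue []

T, R, M, L, G, F, C, N, I, J, P, O, D, S, B, Q, E, H, A, K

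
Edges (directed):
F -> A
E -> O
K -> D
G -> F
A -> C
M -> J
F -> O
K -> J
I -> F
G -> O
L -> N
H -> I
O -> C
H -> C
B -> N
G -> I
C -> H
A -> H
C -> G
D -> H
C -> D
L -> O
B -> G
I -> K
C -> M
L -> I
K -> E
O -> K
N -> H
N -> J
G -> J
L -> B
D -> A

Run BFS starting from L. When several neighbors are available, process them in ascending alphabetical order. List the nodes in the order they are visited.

L, B, I, N, O, G, F, K, H, J, C, A, D, E, M

Visit L; enqueue B, I, N, O → queue [B, I, N, O]
Visit B; enqueue G → queue [I, N, O, G]
Visit I; enqueue F, K → queue [N, O, G, F, K]
Visit N; enqueue H, J → queue [O, G, F, K, H, J]
Visit O; enqueue C → queue [G, F, K, H, J, C]
Visit G → queue [F, K, H, J, C]
Visit F; enqueue A → queue [K, H, J, C, A]
Visit K; enqueue D, E → queue [H, J, C, A, D, E]
Visit H → queue [J, C, A, D, E]
Visit J → queue [C, A, D, E]
Visit C; enqueue M → queue [A, D, E, M]
Visit A → queue [D, E, M]
Visit D → queue [E, M]
Visit E → queue [M]
Visit M → queue []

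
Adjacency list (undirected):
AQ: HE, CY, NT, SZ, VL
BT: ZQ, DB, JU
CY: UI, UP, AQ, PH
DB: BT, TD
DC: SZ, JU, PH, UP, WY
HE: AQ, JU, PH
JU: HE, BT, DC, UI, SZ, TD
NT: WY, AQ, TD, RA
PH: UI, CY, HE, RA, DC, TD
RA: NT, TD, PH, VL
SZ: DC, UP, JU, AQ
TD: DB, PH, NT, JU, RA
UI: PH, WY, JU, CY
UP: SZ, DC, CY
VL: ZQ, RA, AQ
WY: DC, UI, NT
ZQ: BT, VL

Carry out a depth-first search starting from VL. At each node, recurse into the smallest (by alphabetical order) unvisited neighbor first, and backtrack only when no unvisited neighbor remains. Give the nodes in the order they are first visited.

VL, AQ, CY, PH, DC, JU, BT, DB, TD, NT, RA, WY, UI, ZQ, HE, SZ, UP

Visit VL
VL → AQ
AQ → CY
CY → PH
PH → DC
DC → JU
JU → BT
BT → DB
DB → TD
TD → NT
NT → RA
NT → WY
WY → UI
BT → ZQ
JU → HE
JU → SZ
SZ → UP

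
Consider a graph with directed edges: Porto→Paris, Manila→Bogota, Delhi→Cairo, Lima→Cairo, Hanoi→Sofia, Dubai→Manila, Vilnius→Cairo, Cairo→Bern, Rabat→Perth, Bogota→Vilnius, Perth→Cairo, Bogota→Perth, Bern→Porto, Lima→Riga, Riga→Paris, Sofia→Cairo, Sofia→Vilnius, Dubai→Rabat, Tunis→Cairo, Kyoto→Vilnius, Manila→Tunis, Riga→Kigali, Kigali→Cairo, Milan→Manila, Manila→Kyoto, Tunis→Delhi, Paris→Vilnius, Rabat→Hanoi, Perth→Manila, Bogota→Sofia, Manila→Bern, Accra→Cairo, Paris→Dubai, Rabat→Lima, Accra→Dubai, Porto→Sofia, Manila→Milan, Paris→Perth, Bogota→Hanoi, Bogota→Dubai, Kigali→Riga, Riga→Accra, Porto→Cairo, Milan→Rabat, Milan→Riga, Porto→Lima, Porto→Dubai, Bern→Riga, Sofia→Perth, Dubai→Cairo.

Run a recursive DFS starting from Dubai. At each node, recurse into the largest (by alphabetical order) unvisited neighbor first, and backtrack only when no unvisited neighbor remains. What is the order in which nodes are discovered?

Visit Dubai
Dubai → Rabat
Rabat → Perth
Perth → Manila
Manila → Tunis
Tunis → Delhi
Delhi → Cairo
Cairo → Bern
Bern → Riga
Riga → Paris
Paris → Vilnius
Riga → Kigali
Riga → Accra
Bern → Porto
Porto → Sofia
Porto → Lima
Manila → Milan
Manila → Kyoto
Manila → Bogota
Bogota → Hanoi

Dubai, Rabat, Perth, Manila, Tunis, Delhi, Cairo, Bern, Riga, Paris, Vilnius, Kigali, Accra, Porto, Sofia, Lima, Milan, Kyoto, Bogota, Hanoi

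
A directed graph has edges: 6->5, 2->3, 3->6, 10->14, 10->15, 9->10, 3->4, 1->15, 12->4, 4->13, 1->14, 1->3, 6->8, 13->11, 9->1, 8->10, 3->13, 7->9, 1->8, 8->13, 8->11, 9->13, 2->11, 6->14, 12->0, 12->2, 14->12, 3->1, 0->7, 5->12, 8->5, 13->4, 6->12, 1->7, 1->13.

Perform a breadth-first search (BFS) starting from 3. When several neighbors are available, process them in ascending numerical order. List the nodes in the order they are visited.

Visit 3; enqueue 1, 4, 6, 13 → queue [1, 4, 6, 13]
Visit 1; enqueue 7, 8, 14, 15 → queue [4, 6, 13, 7, 8, 14, 15]
Visit 4 → queue [6, 13, 7, 8, 14, 15]
Visit 6; enqueue 5, 12 → queue [13, 7, 8, 14, 15, 5, 12]
Visit 13; enqueue 11 → queue [7, 8, 14, 15, 5, 12, 11]
Visit 7; enqueue 9 → queue [8, 14, 15, 5, 12, 11, 9]
Visit 8; enqueue 10 → queue [14, 15, 5, 12, 11, 9, 10]
Visit 14 → queue [15, 5, 12, 11, 9, 10]
Visit 15 → queue [5, 12, 11, 9, 10]
Visit 5 → queue [12, 11, 9, 10]
Visit 12; enqueue 0, 2 → queue [11, 9, 10, 0, 2]
Visit 11 → queue [9, 10, 0, 2]
Visit 9 → queue [10, 0, 2]
Visit 10 → queue [0, 2]
Visit 0 → queue [2]
Visit 2 → queue []

3, 1, 4, 6, 13, 7, 8, 14, 15, 5, 12, 11, 9, 10, 0, 2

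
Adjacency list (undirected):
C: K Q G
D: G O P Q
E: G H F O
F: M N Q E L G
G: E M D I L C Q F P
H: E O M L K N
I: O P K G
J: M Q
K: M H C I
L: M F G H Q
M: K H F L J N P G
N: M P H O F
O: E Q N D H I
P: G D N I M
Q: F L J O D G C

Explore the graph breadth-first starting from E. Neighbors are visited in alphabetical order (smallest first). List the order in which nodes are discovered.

Visit E; enqueue F, G, H, O → queue [F, G, H, O]
Visit F; enqueue L, M, N, Q → queue [G, H, O, L, M, N, Q]
Visit G; enqueue C, D, I, P → queue [H, O, L, M, N, Q, C, D, I, P]
Visit H; enqueue K → queue [O, L, M, N, Q, C, D, I, P, K]
Visit O → queue [L, M, N, Q, C, D, I, P, K]
Visit L → queue [M, N, Q, C, D, I, P, K]
Visit M; enqueue J → queue [N, Q, C, D, I, P, K, J]
Visit N → queue [Q, C, D, I, P, K, J]
Visit Q → queue [C, D, I, P, K, J]
Visit C → queue [D, I, P, K, J]
Visit D → queue [I, P, K, J]
Visit I → queue [P, K, J]
Visit P → queue [K, J]
Visit K → queue [J]
Visit J → queue []

E F G H O L M N Q C D I P K J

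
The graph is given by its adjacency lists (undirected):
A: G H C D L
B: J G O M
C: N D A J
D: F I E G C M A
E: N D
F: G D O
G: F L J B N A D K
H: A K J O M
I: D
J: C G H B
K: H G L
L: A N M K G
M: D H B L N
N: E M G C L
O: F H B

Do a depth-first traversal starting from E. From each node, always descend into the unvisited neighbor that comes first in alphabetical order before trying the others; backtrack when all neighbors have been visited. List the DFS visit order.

Visit E
E → D
D → A
A → C
C → J
J → B
B → G
G → F
F → O
O → H
H → K
K → L
L → M
M → N
D → I

E, D, A, C, J, B, G, F, O, H, K, L, M, N, I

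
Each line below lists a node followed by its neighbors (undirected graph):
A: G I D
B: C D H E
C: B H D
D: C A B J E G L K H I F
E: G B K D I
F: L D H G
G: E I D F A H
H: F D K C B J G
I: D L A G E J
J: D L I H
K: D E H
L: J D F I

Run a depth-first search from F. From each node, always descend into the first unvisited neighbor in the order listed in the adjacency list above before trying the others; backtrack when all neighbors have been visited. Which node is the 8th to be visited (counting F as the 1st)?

Visit F
F → L
L → J
J → D
D → C
C → B
B → H
H → K
K → E
E → G
G → I
I → A

Visit order: F, L, J, D, C, B, H, K, E, G, I, A

K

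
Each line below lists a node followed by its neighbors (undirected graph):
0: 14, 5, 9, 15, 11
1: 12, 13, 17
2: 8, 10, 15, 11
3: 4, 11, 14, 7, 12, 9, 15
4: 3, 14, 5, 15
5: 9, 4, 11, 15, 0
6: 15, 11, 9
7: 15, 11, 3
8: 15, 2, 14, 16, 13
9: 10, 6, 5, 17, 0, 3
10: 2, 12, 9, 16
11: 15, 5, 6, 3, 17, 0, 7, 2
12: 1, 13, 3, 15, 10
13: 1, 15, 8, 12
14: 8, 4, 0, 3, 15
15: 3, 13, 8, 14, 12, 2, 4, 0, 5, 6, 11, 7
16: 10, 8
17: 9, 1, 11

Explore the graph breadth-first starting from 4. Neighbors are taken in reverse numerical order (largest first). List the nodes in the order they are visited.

Visit 4; enqueue 15, 14, 5, 3 → queue [15, 14, 5, 3]
Visit 15; enqueue 13, 12, 11, 8, 7, 6, 2, 0 → queue [14, 5, 3, 13, 12, 11, 8, 7, 6, 2, 0]
Visit 14 → queue [5, 3, 13, 12, 11, 8, 7, 6, 2, 0]
Visit 5; enqueue 9 → queue [3, 13, 12, 11, 8, 7, 6, 2, 0, 9]
Visit 3 → queue [13, 12, 11, 8, 7, 6, 2, 0, 9]
Visit 13; enqueue 1 → queue [12, 11, 8, 7, 6, 2, 0, 9, 1]
Visit 12; enqueue 10 → queue [11, 8, 7, 6, 2, 0, 9, 1, 10]
Visit 11; enqueue 17 → queue [8, 7, 6, 2, 0, 9, 1, 10, 17]
Visit 8; enqueue 16 → queue [7, 6, 2, 0, 9, 1, 10, 17, 16]
Visit 7 → queue [6, 2, 0, 9, 1, 10, 17, 16]
Visit 6 → queue [2, 0, 9, 1, 10, 17, 16]
Visit 2 → queue [0, 9, 1, 10, 17, 16]
Visit 0 → queue [9, 1, 10, 17, 16]
Visit 9 → queue [1, 10, 17, 16]
Visit 1 → queue [10, 17, 16]
Visit 10 → queue [17, 16]
Visit 17 → queue [16]
Visit 16 → queue []

4, 15, 14, 5, 3, 13, 12, 11, 8, 7, 6, 2, 0, 9, 1, 10, 17, 16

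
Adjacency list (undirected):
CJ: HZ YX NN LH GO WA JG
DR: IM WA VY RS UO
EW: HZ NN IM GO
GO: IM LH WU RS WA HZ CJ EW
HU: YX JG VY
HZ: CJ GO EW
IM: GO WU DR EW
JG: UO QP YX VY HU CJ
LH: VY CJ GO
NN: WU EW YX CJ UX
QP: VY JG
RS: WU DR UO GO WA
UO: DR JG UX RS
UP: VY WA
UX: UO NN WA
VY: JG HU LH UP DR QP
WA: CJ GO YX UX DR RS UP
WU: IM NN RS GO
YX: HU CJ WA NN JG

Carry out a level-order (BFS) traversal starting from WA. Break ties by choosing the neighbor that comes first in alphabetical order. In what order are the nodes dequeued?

Visit WA; enqueue CJ, DR, GO, RS, UP, UX, YX → queue [CJ, DR, GO, RS, UP, UX, YX]
Visit CJ; enqueue HZ, JG, LH, NN → queue [DR, GO, RS, UP, UX, YX, HZ, JG, LH, NN]
Visit DR; enqueue IM, UO, VY → queue [GO, RS, UP, UX, YX, HZ, JG, LH, NN, IM, UO, VY]
Visit GO; enqueue EW, WU → queue [RS, UP, UX, YX, HZ, JG, LH, NN, IM, UO, VY, EW, WU]
Visit RS → queue [UP, UX, YX, HZ, JG, LH, NN, IM, UO, VY, EW, WU]
Visit UP → queue [UX, YX, HZ, JG, LH, NN, IM, UO, VY, EW, WU]
Visit UX → queue [YX, HZ, JG, LH, NN, IM, UO, VY, EW, WU]
Visit YX; enqueue HU → queue [HZ, JG, LH, NN, IM, UO, VY, EW, WU, HU]
Visit HZ → queue [JG, LH, NN, IM, UO, VY, EW, WU, HU]
Visit JG; enqueue QP → queue [LH, NN, IM, UO, VY, EW, WU, HU, QP]
Visit LH → queue [NN, IM, UO, VY, EW, WU, HU, QP]
Visit NN → queue [IM, UO, VY, EW, WU, HU, QP]
Visit IM → queue [UO, VY, EW, WU, HU, QP]
Visit UO → queue [VY, EW, WU, HU, QP]
Visit VY → queue [EW, WU, HU, QP]
Visit EW → queue [WU, HU, QP]
Visit WU → queue [HU, QP]
Visit HU → queue [QP]
Visit QP → queue []

WA -> CJ -> DR -> GO -> RS -> UP -> UX -> YX -> HZ -> JG -> LH -> NN -> IM -> UO -> VY -> EW -> WU -> HU -> QP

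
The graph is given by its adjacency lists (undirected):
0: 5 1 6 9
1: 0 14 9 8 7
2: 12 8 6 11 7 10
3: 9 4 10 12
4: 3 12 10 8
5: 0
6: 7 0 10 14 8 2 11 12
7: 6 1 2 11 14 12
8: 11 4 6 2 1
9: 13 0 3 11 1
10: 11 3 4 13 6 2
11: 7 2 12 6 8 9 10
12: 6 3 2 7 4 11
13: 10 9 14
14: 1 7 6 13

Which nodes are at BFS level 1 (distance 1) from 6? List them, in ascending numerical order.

0, 2, 7, 8, 10, 11, 12, 14

Level 0: 6
Level 1: 0, 2, 7, 8, 10, 11, 12, 14
Level 2: 1, 3, 4, 5, 9, 13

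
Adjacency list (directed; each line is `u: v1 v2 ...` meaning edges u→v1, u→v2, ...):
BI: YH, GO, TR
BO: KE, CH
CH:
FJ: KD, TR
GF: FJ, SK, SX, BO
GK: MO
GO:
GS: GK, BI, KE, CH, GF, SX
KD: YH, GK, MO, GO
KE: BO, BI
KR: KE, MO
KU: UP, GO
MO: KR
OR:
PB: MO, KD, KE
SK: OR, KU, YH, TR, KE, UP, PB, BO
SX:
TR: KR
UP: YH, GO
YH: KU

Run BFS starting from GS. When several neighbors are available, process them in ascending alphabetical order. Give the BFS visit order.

Visit GS; enqueue BI, CH, GF, GK, KE, SX → queue [BI, CH, GF, GK, KE, SX]
Visit BI; enqueue GO, TR, YH → queue [CH, GF, GK, KE, SX, GO, TR, YH]
Visit CH → queue [GF, GK, KE, SX, GO, TR, YH]
Visit GF; enqueue BO, FJ, SK → queue [GK, KE, SX, GO, TR, YH, BO, FJ, SK]
Visit GK; enqueue MO → queue [KE, SX, GO, TR, YH, BO, FJ, SK, MO]
Visit KE → queue [SX, GO, TR, YH, BO, FJ, SK, MO]
Visit SX → queue [GO, TR, YH, BO, FJ, SK, MO]
Visit GO → queue [TR, YH, BO, FJ, SK, MO]
Visit TR; enqueue KR → queue [YH, BO, FJ, SK, MO, KR]
Visit YH; enqueue KU → queue [BO, FJ, SK, MO, KR, KU]
Visit BO → queue [FJ, SK, MO, KR, KU]
Visit FJ; enqueue KD → queue [SK, MO, KR, KU, KD]
Visit SK; enqueue OR, PB, UP → queue [MO, KR, KU, KD, OR, PB, UP]
Visit MO → queue [KR, KU, KD, OR, PB, UP]
Visit KR → queue [KU, KD, OR, PB, UP]
Visit KU → queue [KD, OR, PB, UP]
Visit KD → queue [OR, PB, UP]
Visit OR → queue [PB, UP]
Visit PB → queue [UP]
Visit UP → queue []

GS, BI, CH, GF, GK, KE, SX, GO, TR, YH, BO, FJ, SK, MO, KR, KU, KD, OR, PB, UP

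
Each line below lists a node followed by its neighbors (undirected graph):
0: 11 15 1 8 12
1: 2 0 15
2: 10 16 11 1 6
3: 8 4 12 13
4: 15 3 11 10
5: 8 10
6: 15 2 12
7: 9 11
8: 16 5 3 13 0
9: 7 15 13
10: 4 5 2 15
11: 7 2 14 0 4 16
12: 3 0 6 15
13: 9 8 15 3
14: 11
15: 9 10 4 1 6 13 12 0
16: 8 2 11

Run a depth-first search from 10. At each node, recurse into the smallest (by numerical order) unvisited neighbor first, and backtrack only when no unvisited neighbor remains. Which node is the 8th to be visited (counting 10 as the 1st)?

Visit 10
10 → 2
2 → 1
1 → 0
0 → 8
8 → 3
3 → 4
4 → 11
11 → 7
7 → 9
9 → 13
13 → 15
15 → 6
6 → 12
11 → 14
11 → 16
8 → 5

Visit order: 10, 2, 1, 0, 8, 3, 4, 11, 7, 9, 13, 15, 6, 12, 14, 16, 5

11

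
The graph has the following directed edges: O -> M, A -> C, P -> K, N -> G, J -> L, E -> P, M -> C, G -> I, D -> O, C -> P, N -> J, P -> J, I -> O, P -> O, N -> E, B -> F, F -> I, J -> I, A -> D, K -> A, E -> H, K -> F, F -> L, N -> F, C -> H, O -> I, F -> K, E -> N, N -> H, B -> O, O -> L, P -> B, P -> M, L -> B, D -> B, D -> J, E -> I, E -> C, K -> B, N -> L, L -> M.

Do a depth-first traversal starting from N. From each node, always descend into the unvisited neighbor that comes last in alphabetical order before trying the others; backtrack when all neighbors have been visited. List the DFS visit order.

N, L, M, C, P, O, I, K, F, B, A, D, J, H, G, E

Visit N
N → L
L → M
M → C
C → P
P → O
O → I
P → K
K → F
K → B
K → A
A → D
D → J
C → H
N → G
N → E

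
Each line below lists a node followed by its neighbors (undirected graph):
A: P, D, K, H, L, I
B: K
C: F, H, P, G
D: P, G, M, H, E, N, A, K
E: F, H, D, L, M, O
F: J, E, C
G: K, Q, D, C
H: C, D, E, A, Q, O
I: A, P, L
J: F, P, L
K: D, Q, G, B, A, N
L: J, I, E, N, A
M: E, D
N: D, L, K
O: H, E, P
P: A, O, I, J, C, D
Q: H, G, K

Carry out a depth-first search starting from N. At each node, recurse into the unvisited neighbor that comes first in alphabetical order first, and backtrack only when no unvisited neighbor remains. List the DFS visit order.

Visit N
N → D
D → A
A → H
H → C
C → F
F → E
E → L
L → I
I → P
P → J
P → O
E → M
C → G
G → K
K → B
K → Q

N -> D -> A -> H -> C -> F -> E -> L -> I -> P -> J -> O -> M -> G -> K -> B -> Q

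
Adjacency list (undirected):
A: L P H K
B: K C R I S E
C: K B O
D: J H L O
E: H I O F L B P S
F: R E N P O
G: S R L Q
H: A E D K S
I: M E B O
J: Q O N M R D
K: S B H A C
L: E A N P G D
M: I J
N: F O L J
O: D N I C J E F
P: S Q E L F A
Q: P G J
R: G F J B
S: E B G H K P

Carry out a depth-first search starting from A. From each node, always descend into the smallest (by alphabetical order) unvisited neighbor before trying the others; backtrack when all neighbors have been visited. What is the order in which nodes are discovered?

Visit A
A → H
H → D
D → J
J → M
M → I
I → B
B → C
C → K
K → S
S → E
E → F
F → N
N → L
L → G
G → Q
Q → P
G → R
N → O

A, H, D, J, M, I, B, C, K, S, E, F, N, L, G, Q, P, R, O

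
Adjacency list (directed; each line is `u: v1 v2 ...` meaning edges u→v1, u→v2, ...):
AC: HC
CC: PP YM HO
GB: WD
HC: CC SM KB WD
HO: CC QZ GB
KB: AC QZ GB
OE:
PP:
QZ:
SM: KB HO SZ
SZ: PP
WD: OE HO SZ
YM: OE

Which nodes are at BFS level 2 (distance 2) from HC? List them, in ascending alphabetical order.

AC, GB, HO, OE, PP, QZ, SZ, YM

Level 0: HC
Level 1: CC, KB, SM, WD
Level 2: AC, GB, HO, OE, PP, QZ, SZ, YM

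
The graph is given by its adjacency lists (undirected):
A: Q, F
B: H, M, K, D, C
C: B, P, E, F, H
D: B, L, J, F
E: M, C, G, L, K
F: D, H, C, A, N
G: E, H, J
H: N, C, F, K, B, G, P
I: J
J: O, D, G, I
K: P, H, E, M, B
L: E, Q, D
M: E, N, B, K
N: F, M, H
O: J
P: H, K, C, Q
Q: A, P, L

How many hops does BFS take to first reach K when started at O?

4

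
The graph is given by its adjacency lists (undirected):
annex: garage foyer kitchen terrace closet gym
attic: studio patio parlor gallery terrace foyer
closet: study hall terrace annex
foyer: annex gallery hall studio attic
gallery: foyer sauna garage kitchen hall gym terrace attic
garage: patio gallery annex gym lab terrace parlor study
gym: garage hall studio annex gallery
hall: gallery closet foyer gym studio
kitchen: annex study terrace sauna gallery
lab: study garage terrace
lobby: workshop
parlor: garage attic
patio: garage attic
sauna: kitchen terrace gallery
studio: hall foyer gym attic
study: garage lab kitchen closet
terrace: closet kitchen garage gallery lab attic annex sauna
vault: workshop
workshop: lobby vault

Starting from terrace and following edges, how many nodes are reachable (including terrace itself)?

BFS from terrace visits: terrace, closet, kitchen, garage, gallery, lab, attic, annex, sauna, study, hall, patio, gym, parlor, foyer, studio
Reachable nodes: 16 of 19 total.

16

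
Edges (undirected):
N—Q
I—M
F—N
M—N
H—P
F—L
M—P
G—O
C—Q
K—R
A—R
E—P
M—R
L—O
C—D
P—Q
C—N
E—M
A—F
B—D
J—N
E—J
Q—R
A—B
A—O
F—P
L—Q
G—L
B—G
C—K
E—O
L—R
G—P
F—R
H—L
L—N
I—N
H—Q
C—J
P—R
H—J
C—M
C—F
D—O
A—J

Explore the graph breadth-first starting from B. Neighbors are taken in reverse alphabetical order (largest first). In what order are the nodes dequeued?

B -> G -> D -> A -> P -> O -> L -> C -> R -> J -> F -> Q -> M -> H -> E -> N -> K -> I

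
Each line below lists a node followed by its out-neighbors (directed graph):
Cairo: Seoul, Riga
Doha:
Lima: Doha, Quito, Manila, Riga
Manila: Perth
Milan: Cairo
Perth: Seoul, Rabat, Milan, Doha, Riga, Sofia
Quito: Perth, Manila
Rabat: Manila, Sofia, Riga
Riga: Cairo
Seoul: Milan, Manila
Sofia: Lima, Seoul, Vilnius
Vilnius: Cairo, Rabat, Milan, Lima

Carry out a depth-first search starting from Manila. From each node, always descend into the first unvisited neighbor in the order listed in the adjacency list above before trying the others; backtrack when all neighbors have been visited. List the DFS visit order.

Visit Manila
Manila → Perth
Perth → Seoul
Seoul → Milan
Milan → Cairo
Cairo → Riga
Perth → Rabat
Rabat → Sofia
Sofia → Lima
Lima → Doha
Lima → Quito
Sofia → Vilnius

Manila, Perth, Seoul, Milan, Cairo, Riga, Rabat, Sofia, Lima, Doha, Quito, Vilnius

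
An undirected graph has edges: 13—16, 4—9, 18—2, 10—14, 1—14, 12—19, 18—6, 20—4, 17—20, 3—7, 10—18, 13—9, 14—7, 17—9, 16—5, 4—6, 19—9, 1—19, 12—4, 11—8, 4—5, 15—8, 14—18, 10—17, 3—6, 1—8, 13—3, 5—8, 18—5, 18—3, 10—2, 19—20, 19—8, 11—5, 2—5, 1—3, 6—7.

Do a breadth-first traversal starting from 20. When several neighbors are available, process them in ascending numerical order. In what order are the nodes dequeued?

20 -> 4 -> 17 -> 19 -> 5 -> 6 -> 9 -> 12 -> 10 -> 1 -> 8 -> 2 -> 11 -> 16 -> 18 -> 3 -> 7 -> 13 -> 14 -> 15

Visit 20; enqueue 4, 17, 19 → queue [4, 17, 19]
Visit 4; enqueue 5, 6, 9, 12 → queue [17, 19, 5, 6, 9, 12]
Visit 17; enqueue 10 → queue [19, 5, 6, 9, 12, 10]
Visit 19; enqueue 1, 8 → queue [5, 6, 9, 12, 10, 1, 8]
Visit 5; enqueue 2, 11, 16, 18 → queue [6, 9, 12, 10, 1, 8, 2, 11, 16, 18]
Visit 6; enqueue 3, 7 → queue [9, 12, 10, 1, 8, 2, 11, 16, 18, 3, 7]
Visit 9; enqueue 13 → queue [12, 10, 1, 8, 2, 11, 16, 18, 3, 7, 13]
Visit 12 → queue [10, 1, 8, 2, 11, 16, 18, 3, 7, 13]
Visit 10; enqueue 14 → queue [1, 8, 2, 11, 16, 18, 3, 7, 13, 14]
Visit 1 → queue [8, 2, 11, 16, 18, 3, 7, 13, 14]
Visit 8; enqueue 15 → queue [2, 11, 16, 18, 3, 7, 13, 14, 15]
Visit 2 → queue [11, 16, 18, 3, 7, 13, 14, 15]
Visit 11 → queue [16, 18, 3, 7, 13, 14, 15]
Visit 16 → queue [18, 3, 7, 13, 14, 15]
Visit 18 → queue [3, 7, 13, 14, 15]
Visit 3 → queue [7, 13, 14, 15]
Visit 7 → queue [13, 14, 15]
Visit 13 → queue [14, 15]
Visit 14 → queue [15]
Visit 15 → queue []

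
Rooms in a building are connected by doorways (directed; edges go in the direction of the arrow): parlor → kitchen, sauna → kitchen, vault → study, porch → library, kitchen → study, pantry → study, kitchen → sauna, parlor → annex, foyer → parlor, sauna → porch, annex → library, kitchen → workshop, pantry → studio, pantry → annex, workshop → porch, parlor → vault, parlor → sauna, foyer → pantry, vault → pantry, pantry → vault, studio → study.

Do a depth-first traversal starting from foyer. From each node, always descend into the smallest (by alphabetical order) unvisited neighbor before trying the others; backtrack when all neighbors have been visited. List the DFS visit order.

foyer pantry annex library studio study vault parlor kitchen sauna porch workshop

Visit foyer
foyer → pantry
pantry → annex
annex → library
pantry → studio
studio → study
pantry → vault
foyer → parlor
parlor → kitchen
kitchen → sauna
sauna → porch
kitchen → workshop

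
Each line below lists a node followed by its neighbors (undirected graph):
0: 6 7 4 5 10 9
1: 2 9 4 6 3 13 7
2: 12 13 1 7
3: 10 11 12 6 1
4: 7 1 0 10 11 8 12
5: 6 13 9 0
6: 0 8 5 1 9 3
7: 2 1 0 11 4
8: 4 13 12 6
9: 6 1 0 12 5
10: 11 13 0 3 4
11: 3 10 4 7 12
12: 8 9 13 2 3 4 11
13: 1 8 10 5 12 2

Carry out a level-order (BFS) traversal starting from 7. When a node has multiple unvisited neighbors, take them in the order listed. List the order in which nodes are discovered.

Visit 7; enqueue 2, 1, 0, 11, 4 → queue [2, 1, 0, 11, 4]
Visit 2; enqueue 12, 13 → queue [1, 0, 11, 4, 12, 13]
Visit 1; enqueue 9, 6, 3 → queue [0, 11, 4, 12, 13, 9, 6, 3]
Visit 0; enqueue 5, 10 → queue [11, 4, 12, 13, 9, 6, 3, 5, 10]
Visit 11 → queue [4, 12, 13, 9, 6, 3, 5, 10]
Visit 4; enqueue 8 → queue [12, 13, 9, 6, 3, 5, 10, 8]
Visit 12 → queue [13, 9, 6, 3, 5, 10, 8]
Visit 13 → queue [9, 6, 3, 5, 10, 8]
Visit 9 → queue [6, 3, 5, 10, 8]
Visit 6 → queue [3, 5, 10, 8]
Visit 3 → queue [5, 10, 8]
Visit 5 → queue [10, 8]
Visit 10 → queue [8]
Visit 8 → queue []

7 2 1 0 11 4 12 13 9 6 3 5 10 8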